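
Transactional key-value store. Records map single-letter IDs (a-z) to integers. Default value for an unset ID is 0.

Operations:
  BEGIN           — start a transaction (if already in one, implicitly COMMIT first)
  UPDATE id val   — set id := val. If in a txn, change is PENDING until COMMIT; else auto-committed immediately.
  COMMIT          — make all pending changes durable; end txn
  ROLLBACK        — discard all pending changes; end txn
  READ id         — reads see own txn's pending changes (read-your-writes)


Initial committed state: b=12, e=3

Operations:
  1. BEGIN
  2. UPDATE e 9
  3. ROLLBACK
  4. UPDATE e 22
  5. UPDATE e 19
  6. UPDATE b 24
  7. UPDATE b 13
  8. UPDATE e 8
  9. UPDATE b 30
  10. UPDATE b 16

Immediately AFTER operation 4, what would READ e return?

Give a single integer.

Answer: 22

Derivation:
Initial committed: {b=12, e=3}
Op 1: BEGIN: in_txn=True, pending={}
Op 2: UPDATE e=9 (pending; pending now {e=9})
Op 3: ROLLBACK: discarded pending ['e']; in_txn=False
Op 4: UPDATE e=22 (auto-commit; committed e=22)
After op 4: visible(e) = 22 (pending={}, committed={b=12, e=22})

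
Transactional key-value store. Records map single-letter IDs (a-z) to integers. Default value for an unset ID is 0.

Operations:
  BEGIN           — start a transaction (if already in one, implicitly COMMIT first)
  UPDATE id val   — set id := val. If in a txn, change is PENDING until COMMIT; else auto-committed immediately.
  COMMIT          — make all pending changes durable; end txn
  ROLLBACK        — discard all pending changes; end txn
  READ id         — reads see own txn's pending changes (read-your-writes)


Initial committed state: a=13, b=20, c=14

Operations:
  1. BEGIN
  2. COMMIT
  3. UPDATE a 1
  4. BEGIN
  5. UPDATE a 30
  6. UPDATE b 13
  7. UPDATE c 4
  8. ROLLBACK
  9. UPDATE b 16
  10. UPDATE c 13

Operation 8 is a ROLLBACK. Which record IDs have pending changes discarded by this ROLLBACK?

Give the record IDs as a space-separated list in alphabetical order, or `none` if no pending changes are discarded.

Answer: a b c

Derivation:
Initial committed: {a=13, b=20, c=14}
Op 1: BEGIN: in_txn=True, pending={}
Op 2: COMMIT: merged [] into committed; committed now {a=13, b=20, c=14}
Op 3: UPDATE a=1 (auto-commit; committed a=1)
Op 4: BEGIN: in_txn=True, pending={}
Op 5: UPDATE a=30 (pending; pending now {a=30})
Op 6: UPDATE b=13 (pending; pending now {a=30, b=13})
Op 7: UPDATE c=4 (pending; pending now {a=30, b=13, c=4})
Op 8: ROLLBACK: discarded pending ['a', 'b', 'c']; in_txn=False
Op 9: UPDATE b=16 (auto-commit; committed b=16)
Op 10: UPDATE c=13 (auto-commit; committed c=13)
ROLLBACK at op 8 discards: ['a', 'b', 'c']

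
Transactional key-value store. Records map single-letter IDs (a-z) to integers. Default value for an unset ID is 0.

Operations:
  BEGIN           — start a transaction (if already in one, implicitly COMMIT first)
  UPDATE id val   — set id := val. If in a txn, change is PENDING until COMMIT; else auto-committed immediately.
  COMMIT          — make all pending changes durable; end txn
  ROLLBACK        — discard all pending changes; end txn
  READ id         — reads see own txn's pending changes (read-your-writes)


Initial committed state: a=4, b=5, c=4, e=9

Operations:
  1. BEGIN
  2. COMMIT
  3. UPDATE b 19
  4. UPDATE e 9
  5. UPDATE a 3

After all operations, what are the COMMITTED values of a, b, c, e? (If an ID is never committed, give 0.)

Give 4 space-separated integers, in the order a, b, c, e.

Answer: 3 19 4 9

Derivation:
Initial committed: {a=4, b=5, c=4, e=9}
Op 1: BEGIN: in_txn=True, pending={}
Op 2: COMMIT: merged [] into committed; committed now {a=4, b=5, c=4, e=9}
Op 3: UPDATE b=19 (auto-commit; committed b=19)
Op 4: UPDATE e=9 (auto-commit; committed e=9)
Op 5: UPDATE a=3 (auto-commit; committed a=3)
Final committed: {a=3, b=19, c=4, e=9}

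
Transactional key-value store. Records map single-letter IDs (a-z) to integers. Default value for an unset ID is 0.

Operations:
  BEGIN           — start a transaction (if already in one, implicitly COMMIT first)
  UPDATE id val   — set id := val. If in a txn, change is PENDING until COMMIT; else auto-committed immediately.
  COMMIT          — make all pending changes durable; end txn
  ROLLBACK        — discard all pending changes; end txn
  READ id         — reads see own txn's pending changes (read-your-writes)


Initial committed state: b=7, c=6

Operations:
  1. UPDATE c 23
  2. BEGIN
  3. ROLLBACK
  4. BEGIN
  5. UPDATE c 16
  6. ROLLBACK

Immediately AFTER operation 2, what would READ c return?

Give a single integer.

Initial committed: {b=7, c=6}
Op 1: UPDATE c=23 (auto-commit; committed c=23)
Op 2: BEGIN: in_txn=True, pending={}
After op 2: visible(c) = 23 (pending={}, committed={b=7, c=23})

Answer: 23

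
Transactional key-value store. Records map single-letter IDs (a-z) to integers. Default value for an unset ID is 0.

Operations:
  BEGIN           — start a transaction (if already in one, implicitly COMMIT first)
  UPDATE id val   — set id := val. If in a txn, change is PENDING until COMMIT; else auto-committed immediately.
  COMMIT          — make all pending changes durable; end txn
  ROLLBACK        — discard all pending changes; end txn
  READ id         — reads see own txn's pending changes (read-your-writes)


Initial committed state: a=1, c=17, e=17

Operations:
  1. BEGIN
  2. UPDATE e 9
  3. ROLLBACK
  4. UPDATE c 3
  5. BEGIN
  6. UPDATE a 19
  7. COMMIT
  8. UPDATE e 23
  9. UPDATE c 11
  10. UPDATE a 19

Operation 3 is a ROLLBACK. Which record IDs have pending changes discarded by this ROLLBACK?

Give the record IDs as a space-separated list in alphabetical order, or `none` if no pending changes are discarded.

Answer: e

Derivation:
Initial committed: {a=1, c=17, e=17}
Op 1: BEGIN: in_txn=True, pending={}
Op 2: UPDATE e=9 (pending; pending now {e=9})
Op 3: ROLLBACK: discarded pending ['e']; in_txn=False
Op 4: UPDATE c=3 (auto-commit; committed c=3)
Op 5: BEGIN: in_txn=True, pending={}
Op 6: UPDATE a=19 (pending; pending now {a=19})
Op 7: COMMIT: merged ['a'] into committed; committed now {a=19, c=3, e=17}
Op 8: UPDATE e=23 (auto-commit; committed e=23)
Op 9: UPDATE c=11 (auto-commit; committed c=11)
Op 10: UPDATE a=19 (auto-commit; committed a=19)
ROLLBACK at op 3 discards: ['e']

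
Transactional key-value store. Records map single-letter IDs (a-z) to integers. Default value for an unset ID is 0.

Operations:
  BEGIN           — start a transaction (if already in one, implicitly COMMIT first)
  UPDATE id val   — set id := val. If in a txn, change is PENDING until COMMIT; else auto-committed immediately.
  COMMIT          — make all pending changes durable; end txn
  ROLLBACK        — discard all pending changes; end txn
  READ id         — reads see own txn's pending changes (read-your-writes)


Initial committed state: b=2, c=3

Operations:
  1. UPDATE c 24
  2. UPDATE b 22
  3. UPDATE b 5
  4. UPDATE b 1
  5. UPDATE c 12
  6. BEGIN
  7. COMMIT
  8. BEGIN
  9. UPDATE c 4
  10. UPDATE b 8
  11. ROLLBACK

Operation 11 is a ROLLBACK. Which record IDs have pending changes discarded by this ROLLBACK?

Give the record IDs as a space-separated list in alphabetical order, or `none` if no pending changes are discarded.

Initial committed: {b=2, c=3}
Op 1: UPDATE c=24 (auto-commit; committed c=24)
Op 2: UPDATE b=22 (auto-commit; committed b=22)
Op 3: UPDATE b=5 (auto-commit; committed b=5)
Op 4: UPDATE b=1 (auto-commit; committed b=1)
Op 5: UPDATE c=12 (auto-commit; committed c=12)
Op 6: BEGIN: in_txn=True, pending={}
Op 7: COMMIT: merged [] into committed; committed now {b=1, c=12}
Op 8: BEGIN: in_txn=True, pending={}
Op 9: UPDATE c=4 (pending; pending now {c=4})
Op 10: UPDATE b=8 (pending; pending now {b=8, c=4})
Op 11: ROLLBACK: discarded pending ['b', 'c']; in_txn=False
ROLLBACK at op 11 discards: ['b', 'c']

Answer: b c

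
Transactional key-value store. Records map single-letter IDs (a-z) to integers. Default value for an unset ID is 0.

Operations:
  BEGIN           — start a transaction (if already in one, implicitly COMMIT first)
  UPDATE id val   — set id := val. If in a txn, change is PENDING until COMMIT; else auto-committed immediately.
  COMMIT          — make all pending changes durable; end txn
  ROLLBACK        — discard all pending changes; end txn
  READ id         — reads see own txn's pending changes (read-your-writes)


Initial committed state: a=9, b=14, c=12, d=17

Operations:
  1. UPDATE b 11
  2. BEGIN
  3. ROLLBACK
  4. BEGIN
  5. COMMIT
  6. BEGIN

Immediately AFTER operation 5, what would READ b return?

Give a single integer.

Initial committed: {a=9, b=14, c=12, d=17}
Op 1: UPDATE b=11 (auto-commit; committed b=11)
Op 2: BEGIN: in_txn=True, pending={}
Op 3: ROLLBACK: discarded pending []; in_txn=False
Op 4: BEGIN: in_txn=True, pending={}
Op 5: COMMIT: merged [] into committed; committed now {a=9, b=11, c=12, d=17}
After op 5: visible(b) = 11 (pending={}, committed={a=9, b=11, c=12, d=17})

Answer: 11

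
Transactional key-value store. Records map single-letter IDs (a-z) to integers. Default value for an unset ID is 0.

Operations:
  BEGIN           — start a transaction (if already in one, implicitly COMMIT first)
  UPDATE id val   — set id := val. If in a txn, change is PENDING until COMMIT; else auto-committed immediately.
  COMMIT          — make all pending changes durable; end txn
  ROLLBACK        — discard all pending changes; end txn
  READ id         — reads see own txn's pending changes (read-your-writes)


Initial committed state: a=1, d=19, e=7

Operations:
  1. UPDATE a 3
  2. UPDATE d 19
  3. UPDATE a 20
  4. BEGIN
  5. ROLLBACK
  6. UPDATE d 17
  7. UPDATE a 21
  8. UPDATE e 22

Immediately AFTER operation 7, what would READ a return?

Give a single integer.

Initial committed: {a=1, d=19, e=7}
Op 1: UPDATE a=3 (auto-commit; committed a=3)
Op 2: UPDATE d=19 (auto-commit; committed d=19)
Op 3: UPDATE a=20 (auto-commit; committed a=20)
Op 4: BEGIN: in_txn=True, pending={}
Op 5: ROLLBACK: discarded pending []; in_txn=False
Op 6: UPDATE d=17 (auto-commit; committed d=17)
Op 7: UPDATE a=21 (auto-commit; committed a=21)
After op 7: visible(a) = 21 (pending={}, committed={a=21, d=17, e=7})

Answer: 21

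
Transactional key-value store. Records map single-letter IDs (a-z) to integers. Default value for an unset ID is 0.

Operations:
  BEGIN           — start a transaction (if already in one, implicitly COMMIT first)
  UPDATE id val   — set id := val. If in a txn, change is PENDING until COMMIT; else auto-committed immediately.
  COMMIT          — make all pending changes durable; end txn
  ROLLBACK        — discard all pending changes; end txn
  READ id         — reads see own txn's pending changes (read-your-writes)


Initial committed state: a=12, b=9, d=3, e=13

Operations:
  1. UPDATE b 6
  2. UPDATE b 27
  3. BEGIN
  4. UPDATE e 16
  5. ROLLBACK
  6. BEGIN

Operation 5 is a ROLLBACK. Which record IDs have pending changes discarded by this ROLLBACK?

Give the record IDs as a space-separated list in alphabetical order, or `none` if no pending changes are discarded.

Answer: e

Derivation:
Initial committed: {a=12, b=9, d=3, e=13}
Op 1: UPDATE b=6 (auto-commit; committed b=6)
Op 2: UPDATE b=27 (auto-commit; committed b=27)
Op 3: BEGIN: in_txn=True, pending={}
Op 4: UPDATE e=16 (pending; pending now {e=16})
Op 5: ROLLBACK: discarded pending ['e']; in_txn=False
Op 6: BEGIN: in_txn=True, pending={}
ROLLBACK at op 5 discards: ['e']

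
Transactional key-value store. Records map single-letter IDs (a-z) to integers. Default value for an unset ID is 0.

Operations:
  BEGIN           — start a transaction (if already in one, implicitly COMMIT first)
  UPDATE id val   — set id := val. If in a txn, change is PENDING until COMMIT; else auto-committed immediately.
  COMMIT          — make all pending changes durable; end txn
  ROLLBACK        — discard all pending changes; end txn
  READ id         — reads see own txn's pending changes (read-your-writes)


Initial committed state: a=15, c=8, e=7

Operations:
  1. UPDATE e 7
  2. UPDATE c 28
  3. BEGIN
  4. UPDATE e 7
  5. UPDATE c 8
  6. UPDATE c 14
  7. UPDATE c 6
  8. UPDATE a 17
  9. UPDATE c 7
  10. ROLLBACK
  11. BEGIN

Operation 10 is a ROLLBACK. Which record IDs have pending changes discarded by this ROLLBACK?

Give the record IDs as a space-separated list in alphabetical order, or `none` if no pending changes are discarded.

Answer: a c e

Derivation:
Initial committed: {a=15, c=8, e=7}
Op 1: UPDATE e=7 (auto-commit; committed e=7)
Op 2: UPDATE c=28 (auto-commit; committed c=28)
Op 3: BEGIN: in_txn=True, pending={}
Op 4: UPDATE e=7 (pending; pending now {e=7})
Op 5: UPDATE c=8 (pending; pending now {c=8, e=7})
Op 6: UPDATE c=14 (pending; pending now {c=14, e=7})
Op 7: UPDATE c=6 (pending; pending now {c=6, e=7})
Op 8: UPDATE a=17 (pending; pending now {a=17, c=6, e=7})
Op 9: UPDATE c=7 (pending; pending now {a=17, c=7, e=7})
Op 10: ROLLBACK: discarded pending ['a', 'c', 'e']; in_txn=False
Op 11: BEGIN: in_txn=True, pending={}
ROLLBACK at op 10 discards: ['a', 'c', 'e']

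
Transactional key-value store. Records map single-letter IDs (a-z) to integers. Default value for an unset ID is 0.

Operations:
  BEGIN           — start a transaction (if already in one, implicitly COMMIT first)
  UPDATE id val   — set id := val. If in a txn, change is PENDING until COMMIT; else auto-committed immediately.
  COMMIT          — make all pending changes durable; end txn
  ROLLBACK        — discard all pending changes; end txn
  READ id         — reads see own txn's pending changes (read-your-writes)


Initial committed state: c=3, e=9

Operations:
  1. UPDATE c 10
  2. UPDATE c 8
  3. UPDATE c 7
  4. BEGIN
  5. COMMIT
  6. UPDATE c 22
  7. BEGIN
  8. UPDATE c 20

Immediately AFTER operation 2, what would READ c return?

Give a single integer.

Initial committed: {c=3, e=9}
Op 1: UPDATE c=10 (auto-commit; committed c=10)
Op 2: UPDATE c=8 (auto-commit; committed c=8)
After op 2: visible(c) = 8 (pending={}, committed={c=8, e=9})

Answer: 8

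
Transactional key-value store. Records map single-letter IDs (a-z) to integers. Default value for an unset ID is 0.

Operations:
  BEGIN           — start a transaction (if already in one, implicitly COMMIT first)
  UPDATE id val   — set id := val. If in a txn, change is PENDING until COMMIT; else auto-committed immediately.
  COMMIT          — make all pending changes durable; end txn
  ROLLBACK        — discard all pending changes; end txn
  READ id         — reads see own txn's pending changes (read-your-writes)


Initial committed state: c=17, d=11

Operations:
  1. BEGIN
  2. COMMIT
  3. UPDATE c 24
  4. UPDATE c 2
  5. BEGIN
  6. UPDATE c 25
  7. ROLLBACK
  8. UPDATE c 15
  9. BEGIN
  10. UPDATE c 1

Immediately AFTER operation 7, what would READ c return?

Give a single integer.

Answer: 2

Derivation:
Initial committed: {c=17, d=11}
Op 1: BEGIN: in_txn=True, pending={}
Op 2: COMMIT: merged [] into committed; committed now {c=17, d=11}
Op 3: UPDATE c=24 (auto-commit; committed c=24)
Op 4: UPDATE c=2 (auto-commit; committed c=2)
Op 5: BEGIN: in_txn=True, pending={}
Op 6: UPDATE c=25 (pending; pending now {c=25})
Op 7: ROLLBACK: discarded pending ['c']; in_txn=False
After op 7: visible(c) = 2 (pending={}, committed={c=2, d=11})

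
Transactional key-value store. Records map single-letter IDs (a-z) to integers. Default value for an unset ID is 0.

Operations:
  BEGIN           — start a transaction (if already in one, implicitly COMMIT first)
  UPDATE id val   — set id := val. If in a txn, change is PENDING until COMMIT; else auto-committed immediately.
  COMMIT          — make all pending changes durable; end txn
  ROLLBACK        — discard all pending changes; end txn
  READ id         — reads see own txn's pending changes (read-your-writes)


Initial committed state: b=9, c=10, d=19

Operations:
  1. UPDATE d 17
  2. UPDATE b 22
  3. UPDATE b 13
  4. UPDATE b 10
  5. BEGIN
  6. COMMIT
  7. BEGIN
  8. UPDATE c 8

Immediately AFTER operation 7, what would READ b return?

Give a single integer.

Answer: 10

Derivation:
Initial committed: {b=9, c=10, d=19}
Op 1: UPDATE d=17 (auto-commit; committed d=17)
Op 2: UPDATE b=22 (auto-commit; committed b=22)
Op 3: UPDATE b=13 (auto-commit; committed b=13)
Op 4: UPDATE b=10 (auto-commit; committed b=10)
Op 5: BEGIN: in_txn=True, pending={}
Op 6: COMMIT: merged [] into committed; committed now {b=10, c=10, d=17}
Op 7: BEGIN: in_txn=True, pending={}
After op 7: visible(b) = 10 (pending={}, committed={b=10, c=10, d=17})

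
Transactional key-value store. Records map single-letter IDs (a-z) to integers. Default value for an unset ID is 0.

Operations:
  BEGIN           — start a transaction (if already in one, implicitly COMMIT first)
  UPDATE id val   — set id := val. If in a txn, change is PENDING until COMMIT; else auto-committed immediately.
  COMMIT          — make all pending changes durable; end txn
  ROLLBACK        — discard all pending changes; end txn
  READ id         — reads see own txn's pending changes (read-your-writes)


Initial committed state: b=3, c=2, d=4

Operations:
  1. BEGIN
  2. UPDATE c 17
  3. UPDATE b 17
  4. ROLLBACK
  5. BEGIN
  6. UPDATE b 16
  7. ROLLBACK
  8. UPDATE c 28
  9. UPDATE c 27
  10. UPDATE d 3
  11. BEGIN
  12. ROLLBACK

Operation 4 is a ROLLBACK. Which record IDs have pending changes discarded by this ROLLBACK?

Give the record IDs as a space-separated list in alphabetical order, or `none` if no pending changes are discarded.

Initial committed: {b=3, c=2, d=4}
Op 1: BEGIN: in_txn=True, pending={}
Op 2: UPDATE c=17 (pending; pending now {c=17})
Op 3: UPDATE b=17 (pending; pending now {b=17, c=17})
Op 4: ROLLBACK: discarded pending ['b', 'c']; in_txn=False
Op 5: BEGIN: in_txn=True, pending={}
Op 6: UPDATE b=16 (pending; pending now {b=16})
Op 7: ROLLBACK: discarded pending ['b']; in_txn=False
Op 8: UPDATE c=28 (auto-commit; committed c=28)
Op 9: UPDATE c=27 (auto-commit; committed c=27)
Op 10: UPDATE d=3 (auto-commit; committed d=3)
Op 11: BEGIN: in_txn=True, pending={}
Op 12: ROLLBACK: discarded pending []; in_txn=False
ROLLBACK at op 4 discards: ['b', 'c']

Answer: b c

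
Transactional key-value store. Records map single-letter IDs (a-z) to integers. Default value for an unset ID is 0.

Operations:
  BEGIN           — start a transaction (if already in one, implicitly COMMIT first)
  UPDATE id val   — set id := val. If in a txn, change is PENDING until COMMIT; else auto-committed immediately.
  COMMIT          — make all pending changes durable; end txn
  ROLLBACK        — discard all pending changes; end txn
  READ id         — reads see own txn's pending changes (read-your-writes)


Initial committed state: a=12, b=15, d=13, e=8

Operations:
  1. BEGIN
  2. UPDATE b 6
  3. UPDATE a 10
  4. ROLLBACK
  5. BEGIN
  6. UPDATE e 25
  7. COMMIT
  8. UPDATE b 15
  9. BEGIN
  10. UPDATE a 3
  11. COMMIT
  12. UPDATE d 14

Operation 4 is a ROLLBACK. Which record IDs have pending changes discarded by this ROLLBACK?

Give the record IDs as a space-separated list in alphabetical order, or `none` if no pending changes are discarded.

Answer: a b

Derivation:
Initial committed: {a=12, b=15, d=13, e=8}
Op 1: BEGIN: in_txn=True, pending={}
Op 2: UPDATE b=6 (pending; pending now {b=6})
Op 3: UPDATE a=10 (pending; pending now {a=10, b=6})
Op 4: ROLLBACK: discarded pending ['a', 'b']; in_txn=False
Op 5: BEGIN: in_txn=True, pending={}
Op 6: UPDATE e=25 (pending; pending now {e=25})
Op 7: COMMIT: merged ['e'] into committed; committed now {a=12, b=15, d=13, e=25}
Op 8: UPDATE b=15 (auto-commit; committed b=15)
Op 9: BEGIN: in_txn=True, pending={}
Op 10: UPDATE a=3 (pending; pending now {a=3})
Op 11: COMMIT: merged ['a'] into committed; committed now {a=3, b=15, d=13, e=25}
Op 12: UPDATE d=14 (auto-commit; committed d=14)
ROLLBACK at op 4 discards: ['a', 'b']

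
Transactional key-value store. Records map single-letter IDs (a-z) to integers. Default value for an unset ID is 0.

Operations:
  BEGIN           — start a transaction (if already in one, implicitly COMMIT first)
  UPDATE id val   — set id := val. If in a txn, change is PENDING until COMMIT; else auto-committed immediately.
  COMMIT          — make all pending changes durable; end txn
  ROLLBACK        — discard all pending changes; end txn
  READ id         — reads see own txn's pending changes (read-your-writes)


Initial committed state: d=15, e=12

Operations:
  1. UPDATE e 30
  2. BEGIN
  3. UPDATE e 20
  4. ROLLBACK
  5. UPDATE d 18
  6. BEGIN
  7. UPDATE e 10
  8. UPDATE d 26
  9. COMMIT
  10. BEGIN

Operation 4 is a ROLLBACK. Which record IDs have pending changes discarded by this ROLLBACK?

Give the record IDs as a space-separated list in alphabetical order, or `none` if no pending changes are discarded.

Initial committed: {d=15, e=12}
Op 1: UPDATE e=30 (auto-commit; committed e=30)
Op 2: BEGIN: in_txn=True, pending={}
Op 3: UPDATE e=20 (pending; pending now {e=20})
Op 4: ROLLBACK: discarded pending ['e']; in_txn=False
Op 5: UPDATE d=18 (auto-commit; committed d=18)
Op 6: BEGIN: in_txn=True, pending={}
Op 7: UPDATE e=10 (pending; pending now {e=10})
Op 8: UPDATE d=26 (pending; pending now {d=26, e=10})
Op 9: COMMIT: merged ['d', 'e'] into committed; committed now {d=26, e=10}
Op 10: BEGIN: in_txn=True, pending={}
ROLLBACK at op 4 discards: ['e']

Answer: e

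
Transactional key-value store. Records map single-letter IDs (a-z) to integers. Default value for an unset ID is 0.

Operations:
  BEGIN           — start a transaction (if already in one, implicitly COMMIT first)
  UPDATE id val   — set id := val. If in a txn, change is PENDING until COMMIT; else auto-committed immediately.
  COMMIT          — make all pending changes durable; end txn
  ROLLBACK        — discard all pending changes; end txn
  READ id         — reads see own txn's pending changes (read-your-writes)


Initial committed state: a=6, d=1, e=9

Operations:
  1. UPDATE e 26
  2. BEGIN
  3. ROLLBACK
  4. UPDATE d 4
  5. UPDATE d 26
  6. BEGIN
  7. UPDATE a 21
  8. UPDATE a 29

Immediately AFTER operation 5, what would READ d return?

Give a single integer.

Initial committed: {a=6, d=1, e=9}
Op 1: UPDATE e=26 (auto-commit; committed e=26)
Op 2: BEGIN: in_txn=True, pending={}
Op 3: ROLLBACK: discarded pending []; in_txn=False
Op 4: UPDATE d=4 (auto-commit; committed d=4)
Op 5: UPDATE d=26 (auto-commit; committed d=26)
After op 5: visible(d) = 26 (pending={}, committed={a=6, d=26, e=26})

Answer: 26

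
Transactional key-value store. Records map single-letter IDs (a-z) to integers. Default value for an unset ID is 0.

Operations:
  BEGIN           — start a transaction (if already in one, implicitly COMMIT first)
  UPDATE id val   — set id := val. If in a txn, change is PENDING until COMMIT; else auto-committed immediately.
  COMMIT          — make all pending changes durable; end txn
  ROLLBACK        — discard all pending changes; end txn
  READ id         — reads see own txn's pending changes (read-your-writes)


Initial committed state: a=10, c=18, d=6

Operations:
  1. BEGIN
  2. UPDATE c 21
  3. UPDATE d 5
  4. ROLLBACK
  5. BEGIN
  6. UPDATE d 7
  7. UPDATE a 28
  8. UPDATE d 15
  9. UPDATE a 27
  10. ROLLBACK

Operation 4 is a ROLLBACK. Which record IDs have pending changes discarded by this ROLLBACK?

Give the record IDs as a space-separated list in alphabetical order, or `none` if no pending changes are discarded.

Initial committed: {a=10, c=18, d=6}
Op 1: BEGIN: in_txn=True, pending={}
Op 2: UPDATE c=21 (pending; pending now {c=21})
Op 3: UPDATE d=5 (pending; pending now {c=21, d=5})
Op 4: ROLLBACK: discarded pending ['c', 'd']; in_txn=False
Op 5: BEGIN: in_txn=True, pending={}
Op 6: UPDATE d=7 (pending; pending now {d=7})
Op 7: UPDATE a=28 (pending; pending now {a=28, d=7})
Op 8: UPDATE d=15 (pending; pending now {a=28, d=15})
Op 9: UPDATE a=27 (pending; pending now {a=27, d=15})
Op 10: ROLLBACK: discarded pending ['a', 'd']; in_txn=False
ROLLBACK at op 4 discards: ['c', 'd']

Answer: c d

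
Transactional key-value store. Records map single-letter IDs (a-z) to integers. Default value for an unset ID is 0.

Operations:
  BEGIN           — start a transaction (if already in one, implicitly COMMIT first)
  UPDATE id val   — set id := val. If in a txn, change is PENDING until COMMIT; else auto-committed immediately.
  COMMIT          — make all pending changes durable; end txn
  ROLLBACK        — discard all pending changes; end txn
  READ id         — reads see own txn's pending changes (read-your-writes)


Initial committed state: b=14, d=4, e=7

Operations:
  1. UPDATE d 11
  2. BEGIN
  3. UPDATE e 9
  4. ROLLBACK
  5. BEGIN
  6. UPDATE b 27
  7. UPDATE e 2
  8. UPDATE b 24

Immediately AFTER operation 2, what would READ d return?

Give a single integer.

Answer: 11

Derivation:
Initial committed: {b=14, d=4, e=7}
Op 1: UPDATE d=11 (auto-commit; committed d=11)
Op 2: BEGIN: in_txn=True, pending={}
After op 2: visible(d) = 11 (pending={}, committed={b=14, d=11, e=7})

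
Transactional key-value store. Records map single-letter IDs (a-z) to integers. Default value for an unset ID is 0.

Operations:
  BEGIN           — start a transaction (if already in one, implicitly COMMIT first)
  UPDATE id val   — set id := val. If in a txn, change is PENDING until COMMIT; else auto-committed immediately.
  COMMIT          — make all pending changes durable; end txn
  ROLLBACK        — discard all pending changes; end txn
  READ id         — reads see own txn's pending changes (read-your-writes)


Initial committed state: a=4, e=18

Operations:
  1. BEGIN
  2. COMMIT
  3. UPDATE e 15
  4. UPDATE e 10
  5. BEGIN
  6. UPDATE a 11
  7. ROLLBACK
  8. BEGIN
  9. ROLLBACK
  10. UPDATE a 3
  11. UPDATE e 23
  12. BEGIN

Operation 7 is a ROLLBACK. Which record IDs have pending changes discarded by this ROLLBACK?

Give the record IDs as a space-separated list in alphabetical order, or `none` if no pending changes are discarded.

Answer: a

Derivation:
Initial committed: {a=4, e=18}
Op 1: BEGIN: in_txn=True, pending={}
Op 2: COMMIT: merged [] into committed; committed now {a=4, e=18}
Op 3: UPDATE e=15 (auto-commit; committed e=15)
Op 4: UPDATE e=10 (auto-commit; committed e=10)
Op 5: BEGIN: in_txn=True, pending={}
Op 6: UPDATE a=11 (pending; pending now {a=11})
Op 7: ROLLBACK: discarded pending ['a']; in_txn=False
Op 8: BEGIN: in_txn=True, pending={}
Op 9: ROLLBACK: discarded pending []; in_txn=False
Op 10: UPDATE a=3 (auto-commit; committed a=3)
Op 11: UPDATE e=23 (auto-commit; committed e=23)
Op 12: BEGIN: in_txn=True, pending={}
ROLLBACK at op 7 discards: ['a']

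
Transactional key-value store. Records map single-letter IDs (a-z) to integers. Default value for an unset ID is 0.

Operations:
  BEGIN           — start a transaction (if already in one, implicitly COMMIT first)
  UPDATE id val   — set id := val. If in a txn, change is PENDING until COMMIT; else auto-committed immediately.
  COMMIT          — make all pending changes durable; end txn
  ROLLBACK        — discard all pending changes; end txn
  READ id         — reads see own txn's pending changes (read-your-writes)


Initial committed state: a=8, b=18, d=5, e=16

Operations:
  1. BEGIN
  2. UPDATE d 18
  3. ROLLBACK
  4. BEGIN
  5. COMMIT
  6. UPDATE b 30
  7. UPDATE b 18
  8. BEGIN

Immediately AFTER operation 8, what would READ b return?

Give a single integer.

Answer: 18

Derivation:
Initial committed: {a=8, b=18, d=5, e=16}
Op 1: BEGIN: in_txn=True, pending={}
Op 2: UPDATE d=18 (pending; pending now {d=18})
Op 3: ROLLBACK: discarded pending ['d']; in_txn=False
Op 4: BEGIN: in_txn=True, pending={}
Op 5: COMMIT: merged [] into committed; committed now {a=8, b=18, d=5, e=16}
Op 6: UPDATE b=30 (auto-commit; committed b=30)
Op 7: UPDATE b=18 (auto-commit; committed b=18)
Op 8: BEGIN: in_txn=True, pending={}
After op 8: visible(b) = 18 (pending={}, committed={a=8, b=18, d=5, e=16})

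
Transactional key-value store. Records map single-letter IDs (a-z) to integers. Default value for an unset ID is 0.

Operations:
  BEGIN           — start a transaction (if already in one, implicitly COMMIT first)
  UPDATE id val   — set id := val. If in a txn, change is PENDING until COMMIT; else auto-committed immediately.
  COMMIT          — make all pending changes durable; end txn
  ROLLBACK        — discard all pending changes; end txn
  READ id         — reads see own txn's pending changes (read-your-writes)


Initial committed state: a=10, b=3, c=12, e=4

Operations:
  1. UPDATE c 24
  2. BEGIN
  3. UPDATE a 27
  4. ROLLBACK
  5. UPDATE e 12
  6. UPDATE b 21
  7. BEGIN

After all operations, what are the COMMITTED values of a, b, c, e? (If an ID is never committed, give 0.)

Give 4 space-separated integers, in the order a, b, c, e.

Initial committed: {a=10, b=3, c=12, e=4}
Op 1: UPDATE c=24 (auto-commit; committed c=24)
Op 2: BEGIN: in_txn=True, pending={}
Op 3: UPDATE a=27 (pending; pending now {a=27})
Op 4: ROLLBACK: discarded pending ['a']; in_txn=False
Op 5: UPDATE e=12 (auto-commit; committed e=12)
Op 6: UPDATE b=21 (auto-commit; committed b=21)
Op 7: BEGIN: in_txn=True, pending={}
Final committed: {a=10, b=21, c=24, e=12}

Answer: 10 21 24 12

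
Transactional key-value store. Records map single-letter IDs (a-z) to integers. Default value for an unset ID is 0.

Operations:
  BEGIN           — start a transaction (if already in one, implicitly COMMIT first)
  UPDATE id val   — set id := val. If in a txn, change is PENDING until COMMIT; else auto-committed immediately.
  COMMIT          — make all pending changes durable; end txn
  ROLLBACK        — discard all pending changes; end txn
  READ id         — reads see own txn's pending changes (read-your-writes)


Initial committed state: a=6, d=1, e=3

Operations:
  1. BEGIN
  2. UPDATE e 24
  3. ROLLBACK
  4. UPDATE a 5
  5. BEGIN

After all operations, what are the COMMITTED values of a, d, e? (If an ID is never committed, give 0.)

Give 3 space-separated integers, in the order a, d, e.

Answer: 5 1 3

Derivation:
Initial committed: {a=6, d=1, e=3}
Op 1: BEGIN: in_txn=True, pending={}
Op 2: UPDATE e=24 (pending; pending now {e=24})
Op 3: ROLLBACK: discarded pending ['e']; in_txn=False
Op 4: UPDATE a=5 (auto-commit; committed a=5)
Op 5: BEGIN: in_txn=True, pending={}
Final committed: {a=5, d=1, e=3}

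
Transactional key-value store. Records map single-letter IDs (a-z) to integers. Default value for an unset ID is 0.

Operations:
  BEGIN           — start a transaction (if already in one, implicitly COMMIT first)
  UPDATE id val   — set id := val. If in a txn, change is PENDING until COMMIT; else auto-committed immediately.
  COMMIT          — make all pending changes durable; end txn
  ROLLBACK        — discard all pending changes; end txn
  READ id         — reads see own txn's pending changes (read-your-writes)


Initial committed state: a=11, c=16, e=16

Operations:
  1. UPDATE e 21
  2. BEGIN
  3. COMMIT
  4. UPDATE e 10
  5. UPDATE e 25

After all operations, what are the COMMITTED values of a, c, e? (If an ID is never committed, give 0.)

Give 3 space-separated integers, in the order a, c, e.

Answer: 11 16 25

Derivation:
Initial committed: {a=11, c=16, e=16}
Op 1: UPDATE e=21 (auto-commit; committed e=21)
Op 2: BEGIN: in_txn=True, pending={}
Op 3: COMMIT: merged [] into committed; committed now {a=11, c=16, e=21}
Op 4: UPDATE e=10 (auto-commit; committed e=10)
Op 5: UPDATE e=25 (auto-commit; committed e=25)
Final committed: {a=11, c=16, e=25}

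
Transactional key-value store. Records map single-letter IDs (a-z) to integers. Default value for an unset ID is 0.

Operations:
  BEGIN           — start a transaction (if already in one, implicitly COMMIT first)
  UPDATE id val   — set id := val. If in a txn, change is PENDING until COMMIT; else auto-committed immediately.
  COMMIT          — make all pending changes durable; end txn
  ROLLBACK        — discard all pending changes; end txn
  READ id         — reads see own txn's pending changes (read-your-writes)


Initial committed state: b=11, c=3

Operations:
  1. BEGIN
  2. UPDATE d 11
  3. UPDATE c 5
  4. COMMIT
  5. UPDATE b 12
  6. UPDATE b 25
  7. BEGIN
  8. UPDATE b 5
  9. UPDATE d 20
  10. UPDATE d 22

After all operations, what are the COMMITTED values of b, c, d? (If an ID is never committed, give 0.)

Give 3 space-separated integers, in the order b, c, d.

Answer: 25 5 11

Derivation:
Initial committed: {b=11, c=3}
Op 1: BEGIN: in_txn=True, pending={}
Op 2: UPDATE d=11 (pending; pending now {d=11})
Op 3: UPDATE c=5 (pending; pending now {c=5, d=11})
Op 4: COMMIT: merged ['c', 'd'] into committed; committed now {b=11, c=5, d=11}
Op 5: UPDATE b=12 (auto-commit; committed b=12)
Op 6: UPDATE b=25 (auto-commit; committed b=25)
Op 7: BEGIN: in_txn=True, pending={}
Op 8: UPDATE b=5 (pending; pending now {b=5})
Op 9: UPDATE d=20 (pending; pending now {b=5, d=20})
Op 10: UPDATE d=22 (pending; pending now {b=5, d=22})
Final committed: {b=25, c=5, d=11}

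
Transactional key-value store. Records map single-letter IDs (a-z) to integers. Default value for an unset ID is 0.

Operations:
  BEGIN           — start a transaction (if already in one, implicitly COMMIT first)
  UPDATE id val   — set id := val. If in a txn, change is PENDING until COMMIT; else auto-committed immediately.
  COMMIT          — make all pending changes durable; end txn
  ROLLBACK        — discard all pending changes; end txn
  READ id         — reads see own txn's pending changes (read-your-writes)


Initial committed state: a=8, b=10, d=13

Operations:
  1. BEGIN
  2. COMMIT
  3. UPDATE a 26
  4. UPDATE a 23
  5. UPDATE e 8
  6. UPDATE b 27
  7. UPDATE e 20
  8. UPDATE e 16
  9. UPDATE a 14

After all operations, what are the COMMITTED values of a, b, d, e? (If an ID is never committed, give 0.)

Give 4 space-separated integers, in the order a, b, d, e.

Initial committed: {a=8, b=10, d=13}
Op 1: BEGIN: in_txn=True, pending={}
Op 2: COMMIT: merged [] into committed; committed now {a=8, b=10, d=13}
Op 3: UPDATE a=26 (auto-commit; committed a=26)
Op 4: UPDATE a=23 (auto-commit; committed a=23)
Op 5: UPDATE e=8 (auto-commit; committed e=8)
Op 6: UPDATE b=27 (auto-commit; committed b=27)
Op 7: UPDATE e=20 (auto-commit; committed e=20)
Op 8: UPDATE e=16 (auto-commit; committed e=16)
Op 9: UPDATE a=14 (auto-commit; committed a=14)
Final committed: {a=14, b=27, d=13, e=16}

Answer: 14 27 13 16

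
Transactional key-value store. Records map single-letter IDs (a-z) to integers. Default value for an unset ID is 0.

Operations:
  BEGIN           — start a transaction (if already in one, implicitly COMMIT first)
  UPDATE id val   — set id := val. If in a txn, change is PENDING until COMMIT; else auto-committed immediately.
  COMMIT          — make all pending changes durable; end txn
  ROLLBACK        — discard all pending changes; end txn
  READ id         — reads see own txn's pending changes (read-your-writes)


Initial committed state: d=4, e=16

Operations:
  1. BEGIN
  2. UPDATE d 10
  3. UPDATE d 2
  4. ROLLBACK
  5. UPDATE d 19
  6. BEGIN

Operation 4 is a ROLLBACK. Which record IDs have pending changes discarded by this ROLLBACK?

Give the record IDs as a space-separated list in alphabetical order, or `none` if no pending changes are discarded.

Initial committed: {d=4, e=16}
Op 1: BEGIN: in_txn=True, pending={}
Op 2: UPDATE d=10 (pending; pending now {d=10})
Op 3: UPDATE d=2 (pending; pending now {d=2})
Op 4: ROLLBACK: discarded pending ['d']; in_txn=False
Op 5: UPDATE d=19 (auto-commit; committed d=19)
Op 6: BEGIN: in_txn=True, pending={}
ROLLBACK at op 4 discards: ['d']

Answer: d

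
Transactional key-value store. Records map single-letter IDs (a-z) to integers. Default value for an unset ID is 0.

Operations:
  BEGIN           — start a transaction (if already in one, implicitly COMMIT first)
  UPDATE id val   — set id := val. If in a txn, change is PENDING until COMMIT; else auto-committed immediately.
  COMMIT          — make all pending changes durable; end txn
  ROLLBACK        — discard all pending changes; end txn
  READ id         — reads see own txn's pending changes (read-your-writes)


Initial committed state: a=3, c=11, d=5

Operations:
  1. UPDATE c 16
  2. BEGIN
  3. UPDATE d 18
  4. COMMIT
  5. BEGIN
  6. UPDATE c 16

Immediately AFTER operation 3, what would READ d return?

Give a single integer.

Initial committed: {a=3, c=11, d=5}
Op 1: UPDATE c=16 (auto-commit; committed c=16)
Op 2: BEGIN: in_txn=True, pending={}
Op 3: UPDATE d=18 (pending; pending now {d=18})
After op 3: visible(d) = 18 (pending={d=18}, committed={a=3, c=16, d=5})

Answer: 18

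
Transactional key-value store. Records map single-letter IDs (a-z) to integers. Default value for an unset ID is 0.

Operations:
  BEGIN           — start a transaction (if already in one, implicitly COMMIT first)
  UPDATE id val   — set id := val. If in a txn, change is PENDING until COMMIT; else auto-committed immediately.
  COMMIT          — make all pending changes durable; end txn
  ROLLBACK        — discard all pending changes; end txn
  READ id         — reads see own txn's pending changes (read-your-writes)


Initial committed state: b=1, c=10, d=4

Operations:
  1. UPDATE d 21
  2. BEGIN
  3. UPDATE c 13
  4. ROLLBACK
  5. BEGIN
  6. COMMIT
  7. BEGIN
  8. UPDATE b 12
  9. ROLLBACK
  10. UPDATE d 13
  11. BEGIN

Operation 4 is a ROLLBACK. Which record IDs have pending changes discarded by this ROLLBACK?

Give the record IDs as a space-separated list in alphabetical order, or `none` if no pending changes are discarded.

Initial committed: {b=1, c=10, d=4}
Op 1: UPDATE d=21 (auto-commit; committed d=21)
Op 2: BEGIN: in_txn=True, pending={}
Op 3: UPDATE c=13 (pending; pending now {c=13})
Op 4: ROLLBACK: discarded pending ['c']; in_txn=False
Op 5: BEGIN: in_txn=True, pending={}
Op 6: COMMIT: merged [] into committed; committed now {b=1, c=10, d=21}
Op 7: BEGIN: in_txn=True, pending={}
Op 8: UPDATE b=12 (pending; pending now {b=12})
Op 9: ROLLBACK: discarded pending ['b']; in_txn=False
Op 10: UPDATE d=13 (auto-commit; committed d=13)
Op 11: BEGIN: in_txn=True, pending={}
ROLLBACK at op 4 discards: ['c']

Answer: c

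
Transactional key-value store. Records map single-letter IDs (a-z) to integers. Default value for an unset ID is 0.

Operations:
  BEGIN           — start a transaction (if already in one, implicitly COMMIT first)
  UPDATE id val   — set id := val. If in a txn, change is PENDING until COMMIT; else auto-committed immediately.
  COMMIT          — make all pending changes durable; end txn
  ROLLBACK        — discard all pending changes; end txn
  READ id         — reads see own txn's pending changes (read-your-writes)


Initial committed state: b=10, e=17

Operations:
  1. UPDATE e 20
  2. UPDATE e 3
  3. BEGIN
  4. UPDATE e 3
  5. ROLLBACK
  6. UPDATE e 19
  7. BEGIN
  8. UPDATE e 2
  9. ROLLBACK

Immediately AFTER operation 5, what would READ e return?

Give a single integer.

Answer: 3

Derivation:
Initial committed: {b=10, e=17}
Op 1: UPDATE e=20 (auto-commit; committed e=20)
Op 2: UPDATE e=3 (auto-commit; committed e=3)
Op 3: BEGIN: in_txn=True, pending={}
Op 4: UPDATE e=3 (pending; pending now {e=3})
Op 5: ROLLBACK: discarded pending ['e']; in_txn=False
After op 5: visible(e) = 3 (pending={}, committed={b=10, e=3})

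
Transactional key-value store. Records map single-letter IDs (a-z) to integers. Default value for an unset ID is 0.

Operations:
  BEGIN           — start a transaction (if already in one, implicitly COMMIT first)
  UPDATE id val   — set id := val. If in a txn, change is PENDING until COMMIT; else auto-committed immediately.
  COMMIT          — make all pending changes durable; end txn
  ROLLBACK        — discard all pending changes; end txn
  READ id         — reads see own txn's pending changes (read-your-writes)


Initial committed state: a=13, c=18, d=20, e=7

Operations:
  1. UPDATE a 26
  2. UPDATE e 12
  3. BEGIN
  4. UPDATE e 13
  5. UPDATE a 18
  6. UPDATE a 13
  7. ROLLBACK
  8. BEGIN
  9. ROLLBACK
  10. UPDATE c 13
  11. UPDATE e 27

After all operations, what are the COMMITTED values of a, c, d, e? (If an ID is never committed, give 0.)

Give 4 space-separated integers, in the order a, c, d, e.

Answer: 26 13 20 27

Derivation:
Initial committed: {a=13, c=18, d=20, e=7}
Op 1: UPDATE a=26 (auto-commit; committed a=26)
Op 2: UPDATE e=12 (auto-commit; committed e=12)
Op 3: BEGIN: in_txn=True, pending={}
Op 4: UPDATE e=13 (pending; pending now {e=13})
Op 5: UPDATE a=18 (pending; pending now {a=18, e=13})
Op 6: UPDATE a=13 (pending; pending now {a=13, e=13})
Op 7: ROLLBACK: discarded pending ['a', 'e']; in_txn=False
Op 8: BEGIN: in_txn=True, pending={}
Op 9: ROLLBACK: discarded pending []; in_txn=False
Op 10: UPDATE c=13 (auto-commit; committed c=13)
Op 11: UPDATE e=27 (auto-commit; committed e=27)
Final committed: {a=26, c=13, d=20, e=27}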